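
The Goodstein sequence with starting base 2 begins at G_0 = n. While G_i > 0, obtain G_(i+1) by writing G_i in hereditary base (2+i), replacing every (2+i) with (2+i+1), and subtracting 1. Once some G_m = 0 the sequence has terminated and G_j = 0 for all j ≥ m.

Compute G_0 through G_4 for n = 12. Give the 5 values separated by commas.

12, 107, 1065, 15685, 280019

base 2: 12 = 2^(2 + 1) + 2^2; at 3: 3^(3 + 1) + 3^3 = 108; next = 107
base 3: 107 = 3^(3 + 1) + 2·3^2 + 2·3 + 2; at 4: 4^(4 + 1) + 2·4^2 + 2·4 + 2 = 1066; next = 1065
base 4: 1065 = 4^(4 + 1) + 2·4^2 + 2·4 + 1; at 5: 5^(5 + 1) + 2·5^2 + 2·5 + 1 = 15686; next = 15685
base 5: 15685 = 5^(5 + 1) + 2·5^2 + 2·5; at 6: 6^(6 + 1) + 2·6^2 + 2·6 = 280020; next = 280019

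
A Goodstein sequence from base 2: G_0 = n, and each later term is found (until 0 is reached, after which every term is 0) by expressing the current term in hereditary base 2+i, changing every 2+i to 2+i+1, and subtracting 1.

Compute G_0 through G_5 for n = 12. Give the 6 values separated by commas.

G_0 = 12. HB_2(12) = 2^(2 + 1) + 2^2. Bump = 108. G_1 = 107.
G_1 = 107. HB_3(107) = 3^(3 + 1) + 2·3^2 + 2·3 + 2. Bump = 1066. G_2 = 1065.
G_2 = 1065. HB_4(1065) = 4^(4 + 1) + 2·4^2 + 2·4 + 1. Bump = 15686. G_3 = 15685.
G_3 = 15685. HB_5(15685) = 5^(5 + 1) + 2·5^2 + 2·5. Bump = 280020. G_4 = 280019.
G_4 = 280019. HB_6(280019) = 6^(6 + 1) + 2·6^2 + 6 + 5. Bump = 5764911. G_5 = 5764910.

12, 107, 1065, 15685, 280019, 5764910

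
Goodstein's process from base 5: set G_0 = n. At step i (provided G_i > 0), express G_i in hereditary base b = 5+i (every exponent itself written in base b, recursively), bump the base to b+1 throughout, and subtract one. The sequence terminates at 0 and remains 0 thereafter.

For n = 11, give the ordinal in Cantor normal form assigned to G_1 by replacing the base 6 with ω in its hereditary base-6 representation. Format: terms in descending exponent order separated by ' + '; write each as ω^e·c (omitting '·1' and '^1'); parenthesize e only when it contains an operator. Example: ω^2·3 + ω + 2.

ω·2

base 5: 11 = 2·5 + 1; at 6: 2·6 + 1 = 13; next = 12
base 6: 12 = 2·6; at 7: 2·7 = 14; next = 13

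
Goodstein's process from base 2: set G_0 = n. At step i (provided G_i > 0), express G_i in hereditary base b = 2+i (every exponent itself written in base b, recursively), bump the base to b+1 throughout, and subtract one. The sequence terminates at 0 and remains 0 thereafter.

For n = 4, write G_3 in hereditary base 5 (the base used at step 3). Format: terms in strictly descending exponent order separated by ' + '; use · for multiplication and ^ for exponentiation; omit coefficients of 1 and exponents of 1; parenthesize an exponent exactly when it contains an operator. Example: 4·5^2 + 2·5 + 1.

2·5^2 + 2·5

G_0=4  [base 2] 2^2  →[2↦3]→  3^3 = 27  −1 ⇒ G_1=26
G_1=26  [base 3] 2·3^2 + 2·3 + 2  →[3↦4]→  2·4^2 + 2·4 + 2 = 42  −1 ⇒ G_2=41
G_2=41  [base 4] 2·4^2 + 2·4 + 1  →[4↦5]→  2·5^2 + 2·5 + 1 = 61  −1 ⇒ G_3=60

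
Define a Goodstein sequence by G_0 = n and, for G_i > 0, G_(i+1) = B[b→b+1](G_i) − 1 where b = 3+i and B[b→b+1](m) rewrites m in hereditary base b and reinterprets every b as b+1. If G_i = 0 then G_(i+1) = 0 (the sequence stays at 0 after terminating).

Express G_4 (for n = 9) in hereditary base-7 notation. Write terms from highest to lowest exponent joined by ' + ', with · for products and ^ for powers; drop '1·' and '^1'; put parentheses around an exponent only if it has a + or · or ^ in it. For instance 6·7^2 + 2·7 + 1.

3·7

base 3: 9 = 3^2; at 4: 4^2 = 16; next = 15
base 4: 15 = 3·4 + 3; at 5: 3·5 + 3 = 18; next = 17
base 5: 17 = 3·5 + 2; at 6: 3·6 + 2 = 20; next = 19
base 6: 19 = 3·6 + 1; at 7: 3·7 + 1 = 22; next = 21
base 7: 21 = 3·7; at 8: 3·8 = 24; next = 23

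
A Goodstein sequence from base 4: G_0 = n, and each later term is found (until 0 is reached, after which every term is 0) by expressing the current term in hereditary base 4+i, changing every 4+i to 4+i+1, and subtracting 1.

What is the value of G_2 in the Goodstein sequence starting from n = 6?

[0] 6 ≡ 4 + 2 (base 4). Lift 5: 7. −1: 6.
[1] 6 ≡ 5 + 1 (base 5). Lift 6: 7. −1: 6.
[2] 6 ≡ 6 (base 6). Lift 7: 7. −1: 6.

6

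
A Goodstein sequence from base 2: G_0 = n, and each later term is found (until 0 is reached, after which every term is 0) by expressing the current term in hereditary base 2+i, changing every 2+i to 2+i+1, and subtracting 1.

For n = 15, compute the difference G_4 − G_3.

307841

(0) 15|_2 = 2^(2 + 1) + 2^2 + 2 + 1 ↦ 3^(3 + 1) + 3^3 + 3 + 1|_3 = 112 ⇒ 111
(1) 111|_3 = 3^(3 + 1) + 3^3 + 3 ↦ 4^(4 + 1) + 4^4 + 4|_4 = 1284 ⇒ 1283
(2) 1283|_4 = 4^(4 + 1) + 4^4 + 3 ↦ 5^(5 + 1) + 5^5 + 3|_5 = 18753 ⇒ 18752
(3) 18752|_5 = 5^(5 + 1) + 5^5 + 2 ↦ 6^(6 + 1) + 6^6 + 2|_6 = 326594 ⇒ 326593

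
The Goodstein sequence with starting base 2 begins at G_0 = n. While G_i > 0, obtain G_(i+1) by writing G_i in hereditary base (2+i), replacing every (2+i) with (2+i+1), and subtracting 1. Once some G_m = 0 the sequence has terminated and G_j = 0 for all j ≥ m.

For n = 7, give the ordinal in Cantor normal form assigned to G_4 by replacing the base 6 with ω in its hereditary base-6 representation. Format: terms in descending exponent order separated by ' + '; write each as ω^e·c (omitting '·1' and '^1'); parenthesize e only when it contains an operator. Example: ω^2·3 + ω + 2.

G_0 = 7. HB_2(7) = 2^2 + 2 + 1. Bump = 31. G_1 = 30.
G_1 = 30. HB_3(30) = 3^3 + 3. Bump = 260. G_2 = 259.
G_2 = 259. HB_4(259) = 4^4 + 3. Bump = 3128. G_3 = 3127.
G_3 = 3127. HB_5(3127) = 5^5 + 2. Bump = 46658. G_4 = 46657.
G_4 = 46657. HB_6(46657) = 6^6 + 1. Bump = 823544. G_5 = 823543.

ω^ω + 1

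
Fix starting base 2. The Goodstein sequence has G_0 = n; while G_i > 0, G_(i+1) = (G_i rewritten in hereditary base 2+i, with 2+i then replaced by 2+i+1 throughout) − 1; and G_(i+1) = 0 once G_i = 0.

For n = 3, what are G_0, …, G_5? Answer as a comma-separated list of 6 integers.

step 0: 3 = 2 + 1; sub 3 for 2: 3 + 1; = 4; G_1 = 4−1 = 3
step 1: 3 = 3; sub 4 for 3: 4; = 4; G_2 = 4−1 = 3
step 2: 3 = 3; sub 5 for 4: 3; = 3; G_3 = 3−1 = 2
step 3: 2 = 2; sub 6 for 5: 2; = 2; G_4 = 2−1 = 1
step 4: 1 = 1; sub 7 for 6: 1; = 1; G_5 = 1−1 = 0

3, 3, 3, 2, 1, 0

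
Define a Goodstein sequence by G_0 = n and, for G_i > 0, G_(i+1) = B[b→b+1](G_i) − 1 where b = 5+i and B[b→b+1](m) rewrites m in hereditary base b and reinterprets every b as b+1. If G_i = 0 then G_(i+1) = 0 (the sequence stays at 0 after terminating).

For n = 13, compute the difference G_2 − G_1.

G_0 = 13. HB_5(13) = 2·5 + 3. Bump = 15. G_1 = 14.
G_1 = 14. HB_6(14) = 2·6 + 2. Bump = 16. G_2 = 15.

1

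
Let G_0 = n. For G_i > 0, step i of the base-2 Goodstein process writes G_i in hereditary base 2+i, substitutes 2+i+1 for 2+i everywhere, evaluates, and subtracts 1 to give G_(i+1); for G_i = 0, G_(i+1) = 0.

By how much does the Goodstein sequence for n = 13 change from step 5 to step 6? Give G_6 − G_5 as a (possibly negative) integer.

step 0: 13 = 2^(2 + 1) + 2^2 + 1; sub 3 for 2: 3^(3 + 1) + 3^3 + 1; = 109; G_1 = 109−1 = 108
step 1: 108 = 3^(3 + 1) + 3^3; sub 4 for 3: 4^(4 + 1) + 4^4; = 1280; G_2 = 1280−1 = 1279
step 2: 1279 = 4^(4 + 1) + 3·4^3 + 3·4^2 + 3·4 + 3; sub 5 for 4: 5^(5 + 1) + 3·5^3 + 3·5^2 + 3·5 + 3; = 16093; G_3 = 16093−1 = 16092
step 3: 16092 = 5^(5 + 1) + 3·5^3 + 3·5^2 + 3·5 + 2; sub 6 for 5: 6^(6 + 1) + 3·6^3 + 3·6^2 + 3·6 + 2; = 280712; G_4 = 280712−1 = 280711
step 4: 280711 = 6^(6 + 1) + 3·6^3 + 3·6^2 + 3·6 + 1; sub 7 for 6: 7^(7 + 1) + 3·7^3 + 3·7^2 + 3·7 + 1; = 5765999; G_5 = 5765999−1 = 5765998
step 5: 5765998 = 7^(7 + 1) + 3·7^3 + 3·7^2 + 3·7; sub 8 for 7: 8^(8 + 1) + 3·8^3 + 3·8^2 + 3·8; = 134219480; G_6 = 134219480−1 = 134219479

128453481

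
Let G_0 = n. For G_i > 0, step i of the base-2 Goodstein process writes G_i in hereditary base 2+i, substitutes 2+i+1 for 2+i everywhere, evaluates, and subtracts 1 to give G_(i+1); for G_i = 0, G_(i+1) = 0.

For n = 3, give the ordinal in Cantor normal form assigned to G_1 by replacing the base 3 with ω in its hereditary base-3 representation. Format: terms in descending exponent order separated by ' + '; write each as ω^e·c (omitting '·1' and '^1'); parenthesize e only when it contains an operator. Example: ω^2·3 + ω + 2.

ω

(0) 3|_2 = 2 + 1 ↦ 3 + 1|_3 = 4 ⇒ 3
(1) 3|_3 = 3 ↦ 4|_4 = 4 ⇒ 3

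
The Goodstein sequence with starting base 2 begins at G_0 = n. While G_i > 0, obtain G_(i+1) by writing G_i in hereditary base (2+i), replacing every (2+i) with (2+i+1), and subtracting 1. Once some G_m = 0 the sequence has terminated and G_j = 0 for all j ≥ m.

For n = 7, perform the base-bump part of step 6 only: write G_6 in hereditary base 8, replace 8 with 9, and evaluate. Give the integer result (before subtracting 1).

i=0: 7 = 2^2 + 2 + 1 (b=2); 2→3: 3^3 + 3 + 1 = 31; 31−1 = 30
i=1: 30 = 3^3 + 3 (b=3); 3→4: 4^4 + 4 = 260; 260−1 = 259
i=2: 259 = 4^4 + 3 (b=4); 4→5: 5^5 + 3 = 3128; 3128−1 = 3127
i=3: 3127 = 5^5 + 2 (b=5); 5→6: 6^6 + 2 = 46658; 46658−1 = 46657
i=4: 46657 = 6^6 + 1 (b=6); 6→7: 7^7 + 1 = 823544; 823544−1 = 823543
i=5: 823543 = 7^7 (b=7); 7→8: 8^8 = 16777216; 16777216−1 = 16777215
i=6: 16777215 = 7·8^7 + 7·8^6 + 7·8^5 + 7·8^4 + 7·8^3 + 7·8^2 + 7·8 + 7 (b=8); 8→9: 7·9^7 + 7·9^6 + 7·9^5 + 7·9^4 + 7·9^3 + 7·9^2 + 7·9 + 7 = 37665880; 37665880−1 = 37665879

37665880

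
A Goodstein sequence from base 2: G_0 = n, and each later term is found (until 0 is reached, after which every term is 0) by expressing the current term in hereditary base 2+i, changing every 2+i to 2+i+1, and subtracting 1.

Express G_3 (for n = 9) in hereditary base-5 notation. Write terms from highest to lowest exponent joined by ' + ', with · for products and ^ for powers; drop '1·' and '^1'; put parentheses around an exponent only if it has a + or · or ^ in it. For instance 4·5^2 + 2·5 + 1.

3·5^5 + 3·5^3 + 3·5^2 + 3·5 + 2

[0] 9 ≡ 2^(2 + 1) + 1 (base 2). Lift 3: 82. −1: 81.
[1] 81 ≡ 3^(3 + 1) (base 3). Lift 4: 1024. −1: 1023.
[2] 1023 ≡ 3·4^4 + 3·4^3 + 3·4^2 + 3·4 + 3 (base 4). Lift 5: 9843. −1: 9842.
[3] 9842 ≡ 3·5^5 + 3·5^3 + 3·5^2 + 3·5 + 2 (base 5). Lift 6: 140744. −1: 140743.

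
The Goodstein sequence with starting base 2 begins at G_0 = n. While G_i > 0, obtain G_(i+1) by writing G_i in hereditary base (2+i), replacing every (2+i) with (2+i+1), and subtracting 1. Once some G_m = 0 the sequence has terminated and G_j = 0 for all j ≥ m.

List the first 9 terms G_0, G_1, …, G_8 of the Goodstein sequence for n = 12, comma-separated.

12, 107, 1065, 15685, 280019, 5764910, 134217867, 3486784574, 100000000211

G_0 = 12. HB_2(12) = 2^(2 + 1) + 2^2. Bump = 108. G_1 = 107.
G_1 = 107. HB_3(107) = 3^(3 + 1) + 2·3^2 + 2·3 + 2. Bump = 1066. G_2 = 1065.
G_2 = 1065. HB_4(1065) = 4^(4 + 1) + 2·4^2 + 2·4 + 1. Bump = 15686. G_3 = 15685.
G_3 = 15685. HB_5(15685) = 5^(5 + 1) + 2·5^2 + 2·5. Bump = 280020. G_4 = 280019.
G_4 = 280019. HB_6(280019) = 6^(6 + 1) + 2·6^2 + 6 + 5. Bump = 5764911. G_5 = 5764910.
G_5 = 5764910. HB_7(5764910) = 7^(7 + 1) + 2·7^2 + 7 + 4. Bump = 134217868. G_6 = 134217867.
G_6 = 134217867. HB_8(134217867) = 8^(8 + 1) + 2·8^2 + 8 + 3. Bump = 3486784575. G_7 = 3486784574.
G_7 = 3486784574. HB_9(3486784574) = 9^(9 + 1) + 2·9^2 + 9 + 2. Bump = 100000000212. G_8 = 100000000211.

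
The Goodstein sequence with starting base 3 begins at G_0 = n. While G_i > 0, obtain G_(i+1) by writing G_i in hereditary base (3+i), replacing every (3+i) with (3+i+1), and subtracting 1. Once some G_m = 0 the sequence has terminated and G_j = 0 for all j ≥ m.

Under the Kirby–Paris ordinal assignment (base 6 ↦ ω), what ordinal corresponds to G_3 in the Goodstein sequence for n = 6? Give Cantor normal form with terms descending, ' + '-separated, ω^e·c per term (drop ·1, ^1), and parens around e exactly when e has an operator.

ω + 1

(0) 6|_3 = 2·3 ↦ 2·4|_4 = 8 ⇒ 7
(1) 7|_4 = 4 + 3 ↦ 5 + 3|_5 = 8 ⇒ 7
(2) 7|_5 = 5 + 2 ↦ 6 + 2|_6 = 8 ⇒ 7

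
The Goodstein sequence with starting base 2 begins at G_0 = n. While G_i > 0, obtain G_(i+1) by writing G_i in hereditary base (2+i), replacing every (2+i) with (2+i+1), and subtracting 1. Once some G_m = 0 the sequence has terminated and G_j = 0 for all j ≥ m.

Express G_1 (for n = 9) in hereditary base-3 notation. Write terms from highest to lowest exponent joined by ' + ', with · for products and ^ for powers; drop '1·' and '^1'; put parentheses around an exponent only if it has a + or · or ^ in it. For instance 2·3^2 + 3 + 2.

G_0 = 9. HB_2(9) = 2^(2 + 1) + 1. Bump = 82. G_1 = 81.
G_1 = 81. HB_3(81) = 3^(3 + 1). Bump = 1024. G_2 = 1023.

3^(3 + 1)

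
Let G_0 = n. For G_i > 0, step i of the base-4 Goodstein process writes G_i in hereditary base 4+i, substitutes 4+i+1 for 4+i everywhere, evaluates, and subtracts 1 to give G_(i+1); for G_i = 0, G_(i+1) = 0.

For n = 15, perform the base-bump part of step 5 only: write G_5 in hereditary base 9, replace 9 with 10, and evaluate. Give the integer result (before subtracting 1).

26

15 —HB4→ 3·4 + 3 —bump→ 3·5 + 3 = 18 —(−1)→ 17
17 —HB5→ 3·5 + 2 —bump→ 3·6 + 2 = 20 —(−1)→ 19
19 —HB6→ 3·6 + 1 —bump→ 3·7 + 1 = 22 —(−1)→ 21
21 —HB7→ 3·7 —bump→ 3·8 = 24 —(−1)→ 23
23 —HB8→ 2·8 + 7 —bump→ 2·9 + 7 = 25 —(−1)→ 24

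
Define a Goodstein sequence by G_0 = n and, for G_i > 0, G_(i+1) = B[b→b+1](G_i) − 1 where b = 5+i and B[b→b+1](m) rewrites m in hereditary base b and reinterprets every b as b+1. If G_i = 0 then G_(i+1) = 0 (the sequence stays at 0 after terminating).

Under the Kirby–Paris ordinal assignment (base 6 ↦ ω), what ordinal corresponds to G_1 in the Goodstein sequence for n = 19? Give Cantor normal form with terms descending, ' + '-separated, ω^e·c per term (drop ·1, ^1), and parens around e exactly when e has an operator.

ω·3 + 3

[0] 19 ≡ 3·5 + 4 (base 5). Lift 6: 22. −1: 21.
[1] 21 ≡ 3·6 + 3 (base 6). Lift 7: 24. −1: 23.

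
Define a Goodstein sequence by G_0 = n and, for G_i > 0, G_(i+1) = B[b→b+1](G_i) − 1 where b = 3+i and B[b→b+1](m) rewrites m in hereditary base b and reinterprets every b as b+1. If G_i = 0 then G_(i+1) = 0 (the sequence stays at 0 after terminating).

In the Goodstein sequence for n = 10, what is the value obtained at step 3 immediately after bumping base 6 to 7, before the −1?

base 3: 10 = 3^2 + 1; at 4: 4^2 + 1 = 17; next = 16
base 4: 16 = 4^2; at 5: 5^2 = 25; next = 24
base 5: 24 = 4·5 + 4; at 6: 4·6 + 4 = 28; next = 27
base 6: 27 = 4·6 + 3; at 7: 4·7 + 3 = 31; next = 30

31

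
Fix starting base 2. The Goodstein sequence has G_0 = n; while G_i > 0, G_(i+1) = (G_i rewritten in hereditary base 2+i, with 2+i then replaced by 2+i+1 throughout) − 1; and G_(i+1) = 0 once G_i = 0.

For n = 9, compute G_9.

9 —HB2→ 2^(2 + 1) + 1 —bump→ 3^(3 + 1) + 1 = 82 —(−1)→ 81
81 —HB3→ 3^(3 + 1) —bump→ 4^(4 + 1) = 1024 —(−1)→ 1023
1023 —HB4→ 3·4^4 + 3·4^3 + 3·4^2 + 3·4 + 3 —bump→ 3·5^5 + 3·5^3 + 3·5^2 + 3·5 + 3 = 9843 —(−1)→ 9842
9842 —HB5→ 3·5^5 + 3·5^3 + 3·5^2 + 3·5 + 2 —bump→ 3·6^6 + 3·6^3 + 3·6^2 + 3·6 + 2 = 140744 —(−1)→ 140743
140743 —HB6→ 3·6^6 + 3·6^3 + 3·6^2 + 3·6 + 1 —bump→ 3·7^7 + 3·7^3 + 3·7^2 + 3·7 + 1 = 2471827 —(−1)→ 2471826
2471826 —HB7→ 3·7^7 + 3·7^3 + 3·7^2 + 3·7 —bump→ 3·8^8 + 3·8^3 + 3·8^2 + 3·8 = 50333400 —(−1)→ 50333399
50333399 —HB8→ 3·8^8 + 3·8^3 + 3·8^2 + 2·8 + 7 —bump→ 3·9^9 + 3·9^3 + 3·9^2 + 2·9 + 7 = 1162263922 —(−1)→ 1162263921
1162263921 —HB9→ 3·9^9 + 3·9^3 + 3·9^2 + 2·9 + 6 —bump→ 3·10^10 + 3·10^3 + 3·10^2 + 2·10 + 6 = 30000003326 —(−1)→ 30000003325
30000003325 —HB10→ 3·10^10 + 3·10^3 + 3·10^2 + 2·10 + 5 —bump→ 3·11^11 + 3·11^3 + 3·11^2 + 2·11 + 5 = 855935016216 —(−1)→ 855935016215

855935016215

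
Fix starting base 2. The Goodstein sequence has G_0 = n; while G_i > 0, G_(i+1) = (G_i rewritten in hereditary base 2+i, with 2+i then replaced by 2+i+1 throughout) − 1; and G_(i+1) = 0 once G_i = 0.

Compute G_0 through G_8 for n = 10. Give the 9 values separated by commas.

10, 83, 1025, 15625, 279935, 4215754, 84073323, 1937434592, 50000555551

G_0 = 10. HB_2(10) = 2^(2 + 1) + 2. Bump = 84. G_1 = 83.
G_1 = 83. HB_3(83) = 3^(3 + 1) + 2. Bump = 1026. G_2 = 1025.
G_2 = 1025. HB_4(1025) = 4^(4 + 1) + 1. Bump = 15626. G_3 = 15625.
G_3 = 15625. HB_5(15625) = 5^(5 + 1). Bump = 279936. G_4 = 279935.
G_4 = 279935. HB_6(279935) = 5·6^6 + 5·6^5 + 5·6^4 + 5·6^3 + 5·6^2 + 5·6 + 5. Bump = 4215755. G_5 = 4215754.
G_5 = 4215754. HB_7(4215754) = 5·7^7 + 5·7^5 + 5·7^4 + 5·7^3 + 5·7^2 + 5·7 + 4. Bump = 84073324. G_6 = 84073323.
G_6 = 84073323. HB_8(84073323) = 5·8^8 + 5·8^5 + 5·8^4 + 5·8^3 + 5·8^2 + 5·8 + 3. Bump = 1937434593. G_7 = 1937434592.
G_7 = 1937434592. HB_9(1937434592) = 5·9^9 + 5·9^5 + 5·9^4 + 5·9^3 + 5·9^2 + 5·9 + 2. Bump = 50000555552. G_8 = 50000555551.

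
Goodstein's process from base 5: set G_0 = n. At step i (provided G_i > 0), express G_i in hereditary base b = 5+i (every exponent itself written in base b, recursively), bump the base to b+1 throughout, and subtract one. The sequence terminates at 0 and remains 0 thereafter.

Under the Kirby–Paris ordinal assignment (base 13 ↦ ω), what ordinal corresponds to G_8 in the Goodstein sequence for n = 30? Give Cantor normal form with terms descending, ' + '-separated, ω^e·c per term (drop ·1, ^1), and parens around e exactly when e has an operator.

ω·11 + 10

(0) 30|_5 = 5^2 + 5 ↦ 6^2 + 6|_6 = 42 ⇒ 41
(1) 41|_6 = 6^2 + 5 ↦ 7^2 + 5|_7 = 54 ⇒ 53
(2) 53|_7 = 7^2 + 4 ↦ 8^2 + 4|_8 = 68 ⇒ 67
(3) 67|_8 = 8^2 + 3 ↦ 9^2 + 3|_9 = 84 ⇒ 83
(4) 83|_9 = 9^2 + 2 ↦ 10^2 + 2|_10 = 102 ⇒ 101
(5) 101|_10 = 10^2 + 1 ↦ 11^2 + 1|_11 = 122 ⇒ 121
(6) 121|_11 = 11^2 ↦ 12^2|_12 = 144 ⇒ 143
(7) 143|_12 = 11·12 + 11 ↦ 11·13 + 11|_13 = 154 ⇒ 153
(8) 153|_13 = 11·13 + 10 ↦ 11·14 + 10|_14 = 164 ⇒ 163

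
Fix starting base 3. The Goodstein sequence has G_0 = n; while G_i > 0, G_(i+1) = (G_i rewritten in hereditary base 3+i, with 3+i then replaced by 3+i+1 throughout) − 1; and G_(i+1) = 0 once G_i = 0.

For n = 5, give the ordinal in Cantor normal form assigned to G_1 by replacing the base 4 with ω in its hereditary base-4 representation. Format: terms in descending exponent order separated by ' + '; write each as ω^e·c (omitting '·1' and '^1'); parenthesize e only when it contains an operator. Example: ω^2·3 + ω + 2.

G_0=5  [base 3] 3 + 2  →[3↦4]→  4 + 2 = 6  −1 ⇒ G_1=5
G_1=5  [base 4] 4 + 1  →[4↦5]→  5 + 1 = 6  −1 ⇒ G_2=5

ω + 1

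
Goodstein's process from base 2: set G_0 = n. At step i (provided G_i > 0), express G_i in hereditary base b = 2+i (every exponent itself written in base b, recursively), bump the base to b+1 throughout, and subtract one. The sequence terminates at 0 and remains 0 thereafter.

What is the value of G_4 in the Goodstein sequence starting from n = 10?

G_0=10  [base 2] 2^(2 + 1) + 2  →[2↦3]→  3^(3 + 1) + 3 = 84  −1 ⇒ G_1=83
G_1=83  [base 3] 3^(3 + 1) + 2  →[3↦4]→  4^(4 + 1) + 2 = 1026  −1 ⇒ G_2=1025
G_2=1025  [base 4] 4^(4 + 1) + 1  →[4↦5]→  5^(5 + 1) + 1 = 15626  −1 ⇒ G_3=15625
G_3=15625  [base 5] 5^(5 + 1)  →[5↦6]→  6^(6 + 1) = 279936  −1 ⇒ G_4=279935
G_4=279935  [base 6] 5·6^6 + 5·6^5 + 5·6^4 + 5·6^3 + 5·6^2 + 5·6 + 5  →[6↦7]→  5·7^7 + 5·7^5 + 5·7^4 + 5·7^3 + 5·7^2 + 5·7 + 5 = 4215755  −1 ⇒ G_5=4215754

279935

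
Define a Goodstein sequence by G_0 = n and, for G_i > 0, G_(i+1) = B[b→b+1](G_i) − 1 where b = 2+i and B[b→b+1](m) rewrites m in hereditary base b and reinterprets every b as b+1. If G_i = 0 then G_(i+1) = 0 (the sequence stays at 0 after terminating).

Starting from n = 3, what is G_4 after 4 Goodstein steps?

1

base 2: 3 = 2 + 1; at 3: 3 + 1 = 4; next = 3
base 3: 3 = 3; at 4: 4 = 4; next = 3
base 4: 3 = 3; at 5: 3 = 3; next = 2
base 5: 2 = 2; at 6: 2 = 2; next = 1
base 6: 1 = 1; at 7: 1 = 1; next = 0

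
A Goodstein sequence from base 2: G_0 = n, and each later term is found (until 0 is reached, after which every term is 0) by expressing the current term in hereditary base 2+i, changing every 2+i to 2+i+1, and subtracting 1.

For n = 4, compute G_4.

base 2: 4 = 2^2; at 3: 3^3 = 27; next = 26
base 3: 26 = 2·3^2 + 2·3 + 2; at 4: 2·4^2 + 2·4 + 2 = 42; next = 41
base 4: 41 = 2·4^2 + 2·4 + 1; at 5: 2·5^2 + 2·5 + 1 = 61; next = 60
base 5: 60 = 2·5^2 + 2·5; at 6: 2·6^2 + 2·6 = 84; next = 83
base 6: 83 = 2·6^2 + 6 + 5; at 7: 2·7^2 + 7 + 5 = 110; next = 109

83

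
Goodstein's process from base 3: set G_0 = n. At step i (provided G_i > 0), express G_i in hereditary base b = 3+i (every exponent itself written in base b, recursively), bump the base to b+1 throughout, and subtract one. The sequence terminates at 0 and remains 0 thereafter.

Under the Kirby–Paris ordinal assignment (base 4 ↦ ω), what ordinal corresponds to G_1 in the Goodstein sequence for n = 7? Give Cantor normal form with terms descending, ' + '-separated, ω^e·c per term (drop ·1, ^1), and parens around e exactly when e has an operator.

[0] 7 ≡ 2·3 + 1 (base 3). Lift 4: 9. −1: 8.
[1] 8 ≡ 2·4 (base 4). Lift 5: 10. −1: 9.

ω·2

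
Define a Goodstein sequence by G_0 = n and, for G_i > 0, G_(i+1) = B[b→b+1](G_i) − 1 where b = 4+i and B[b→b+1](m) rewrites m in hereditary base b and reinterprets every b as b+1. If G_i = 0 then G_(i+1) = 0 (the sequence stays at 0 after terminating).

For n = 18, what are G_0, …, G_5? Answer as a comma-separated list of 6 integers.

[0] 18 ≡ 4^2 + 2 (base 4). Lift 5: 27. −1: 26.
[1] 26 ≡ 5^2 + 1 (base 5). Lift 6: 37. −1: 36.
[2] 36 ≡ 6^2 (base 6). Lift 7: 49. −1: 48.
[3] 48 ≡ 6·7 + 6 (base 7). Lift 8: 54. −1: 53.
[4] 53 ≡ 6·8 + 5 (base 8). Lift 9: 59. −1: 58.

18, 26, 36, 48, 53, 58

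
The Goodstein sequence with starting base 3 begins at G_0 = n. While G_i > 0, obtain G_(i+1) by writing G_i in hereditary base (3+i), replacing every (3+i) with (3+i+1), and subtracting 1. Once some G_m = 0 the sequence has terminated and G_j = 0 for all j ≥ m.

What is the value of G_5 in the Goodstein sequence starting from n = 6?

i=0: 6 = 2·3 (b=3); 3→4: 2·4 = 8; 8−1 = 7
i=1: 7 = 4 + 3 (b=4); 4→5: 5 + 3 = 8; 8−1 = 7
i=2: 7 = 5 + 2 (b=5); 5→6: 6 + 2 = 8; 8−1 = 7
i=3: 7 = 6 + 1 (b=6); 6→7: 7 + 1 = 8; 8−1 = 7
i=4: 7 = 7 (b=7); 7→8: 8 = 8; 8−1 = 7
i=5: 7 = 7 (b=8); 8→9: 7 = 7; 7−1 = 6

7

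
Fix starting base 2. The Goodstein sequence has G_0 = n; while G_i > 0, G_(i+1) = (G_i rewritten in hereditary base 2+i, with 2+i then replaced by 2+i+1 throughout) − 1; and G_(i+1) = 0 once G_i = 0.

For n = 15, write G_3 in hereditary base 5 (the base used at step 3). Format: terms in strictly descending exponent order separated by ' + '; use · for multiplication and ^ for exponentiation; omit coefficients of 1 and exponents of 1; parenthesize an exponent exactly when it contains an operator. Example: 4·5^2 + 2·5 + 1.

step 0: 15 = 2^(2 + 1) + 2^2 + 2 + 1; sub 3 for 2: 3^(3 + 1) + 3^3 + 3 + 1; = 112; G_1 = 112−1 = 111
step 1: 111 = 3^(3 + 1) + 3^3 + 3; sub 4 for 3: 4^(4 + 1) + 4^4 + 4; = 1284; G_2 = 1284−1 = 1283
step 2: 1283 = 4^(4 + 1) + 4^4 + 3; sub 5 for 4: 5^(5 + 1) + 5^5 + 3; = 18753; G_3 = 18753−1 = 18752

5^(5 + 1) + 5^5 + 2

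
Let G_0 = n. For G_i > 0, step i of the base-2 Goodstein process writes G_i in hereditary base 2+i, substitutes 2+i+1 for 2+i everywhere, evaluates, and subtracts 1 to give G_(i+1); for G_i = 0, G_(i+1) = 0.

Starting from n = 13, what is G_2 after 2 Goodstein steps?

G_0 = 13. HB_2(13) = 2^(2 + 1) + 2^2 + 1. Bump = 109. G_1 = 108.
G_1 = 108. HB_3(108) = 3^(3 + 1) + 3^3. Bump = 1280. G_2 = 1279.
G_2 = 1279. HB_4(1279) = 4^(4 + 1) + 3·4^3 + 3·4^2 + 3·4 + 3. Bump = 16093. G_3 = 16092.

1279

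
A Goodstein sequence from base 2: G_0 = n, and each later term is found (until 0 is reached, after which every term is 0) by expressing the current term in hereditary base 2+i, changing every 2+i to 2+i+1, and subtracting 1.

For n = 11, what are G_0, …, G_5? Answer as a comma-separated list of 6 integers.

[0] 11 ≡ 2^(2 + 1) + 2 + 1 (base 2). Lift 3: 85. −1: 84.
[1] 84 ≡ 3^(3 + 1) + 3 (base 3). Lift 4: 1028. −1: 1027.
[2] 1027 ≡ 4^(4 + 1) + 3 (base 4). Lift 5: 15628. −1: 15627.
[3] 15627 ≡ 5^(5 + 1) + 2 (base 5). Lift 6: 279938. −1: 279937.
[4] 279937 ≡ 6^(6 + 1) + 1 (base 6). Lift 7: 5764802. −1: 5764801.

11, 84, 1027, 15627, 279937, 5764801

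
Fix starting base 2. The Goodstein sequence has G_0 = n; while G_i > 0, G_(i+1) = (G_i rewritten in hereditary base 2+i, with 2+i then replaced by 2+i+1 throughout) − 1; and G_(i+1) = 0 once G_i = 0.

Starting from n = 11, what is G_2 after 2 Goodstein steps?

1027

base 2: 11 = 2^(2 + 1) + 2 + 1; at 3: 3^(3 + 1) + 3 + 1 = 85; next = 84
base 3: 84 = 3^(3 + 1) + 3; at 4: 4^(4 + 1) + 4 = 1028; next = 1027
base 4: 1027 = 4^(4 + 1) + 3; at 5: 5^(5 + 1) + 3 = 15628; next = 15627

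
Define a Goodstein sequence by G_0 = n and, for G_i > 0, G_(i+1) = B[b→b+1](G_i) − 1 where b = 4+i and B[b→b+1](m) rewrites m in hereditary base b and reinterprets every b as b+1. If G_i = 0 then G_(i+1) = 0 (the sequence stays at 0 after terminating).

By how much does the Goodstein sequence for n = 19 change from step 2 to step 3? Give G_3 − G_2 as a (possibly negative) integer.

12

[0] 19 ≡ 4^2 + 3 (base 4). Lift 5: 28. −1: 27.
[1] 27 ≡ 5^2 + 2 (base 5). Lift 6: 38. −1: 37.
[2] 37 ≡ 6^2 + 1 (base 6). Lift 7: 50. −1: 49.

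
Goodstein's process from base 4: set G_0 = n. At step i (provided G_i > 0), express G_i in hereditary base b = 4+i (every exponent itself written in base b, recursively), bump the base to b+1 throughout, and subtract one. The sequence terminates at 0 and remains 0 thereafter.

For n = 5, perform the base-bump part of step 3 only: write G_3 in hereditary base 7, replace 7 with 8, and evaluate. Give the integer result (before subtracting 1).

4

step 0: 5 = 4 + 1; sub 5 for 4: 5 + 1; = 6; G_1 = 6−1 = 5
step 1: 5 = 5; sub 6 for 5: 6; = 6; G_2 = 6−1 = 5
step 2: 5 = 5; sub 7 for 6: 5; = 5; G_3 = 5−1 = 4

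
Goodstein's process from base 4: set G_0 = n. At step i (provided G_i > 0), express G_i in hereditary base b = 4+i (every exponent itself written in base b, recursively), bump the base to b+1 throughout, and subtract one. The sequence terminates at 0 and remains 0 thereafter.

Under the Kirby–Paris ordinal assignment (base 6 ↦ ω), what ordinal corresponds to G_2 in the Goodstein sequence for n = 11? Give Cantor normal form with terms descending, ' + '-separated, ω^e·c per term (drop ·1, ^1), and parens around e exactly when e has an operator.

ω·2 + 1

G_0=11  [base 4] 2·4 + 3  →[4↦5]→  2·5 + 3 = 13  −1 ⇒ G_1=12
G_1=12  [base 5] 2·5 + 2  →[5↦6]→  2·6 + 2 = 14  −1 ⇒ G_2=13
G_2=13  [base 6] 2·6 + 1  →[6↦7]→  2·7 + 1 = 15  −1 ⇒ G_3=14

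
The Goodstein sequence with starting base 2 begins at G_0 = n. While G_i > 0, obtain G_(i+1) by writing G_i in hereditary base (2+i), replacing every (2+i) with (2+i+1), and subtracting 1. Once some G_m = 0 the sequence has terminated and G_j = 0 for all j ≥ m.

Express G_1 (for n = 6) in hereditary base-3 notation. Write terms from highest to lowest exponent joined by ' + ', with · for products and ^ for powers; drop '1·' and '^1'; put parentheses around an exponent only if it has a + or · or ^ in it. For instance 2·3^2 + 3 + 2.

step 0: 6 = 2^2 + 2; sub 3 for 2: 3^3 + 3; = 30; G_1 = 30−1 = 29
step 1: 29 = 3^3 + 2; sub 4 for 3: 4^4 + 2; = 258; G_2 = 258−1 = 257

3^3 + 2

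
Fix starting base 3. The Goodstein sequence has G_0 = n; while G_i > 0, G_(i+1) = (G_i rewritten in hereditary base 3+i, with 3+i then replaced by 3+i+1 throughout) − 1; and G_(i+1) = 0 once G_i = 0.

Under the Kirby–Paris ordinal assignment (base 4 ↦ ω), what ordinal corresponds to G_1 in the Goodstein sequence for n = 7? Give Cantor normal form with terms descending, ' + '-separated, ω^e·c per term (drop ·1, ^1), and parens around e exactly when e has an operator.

ω·2

step 0: 7 = 2·3 + 1; sub 4 for 3: 2·4 + 1; = 9; G_1 = 9−1 = 8
step 1: 8 = 2·4; sub 5 for 4: 2·5; = 10; G_2 = 10−1 = 9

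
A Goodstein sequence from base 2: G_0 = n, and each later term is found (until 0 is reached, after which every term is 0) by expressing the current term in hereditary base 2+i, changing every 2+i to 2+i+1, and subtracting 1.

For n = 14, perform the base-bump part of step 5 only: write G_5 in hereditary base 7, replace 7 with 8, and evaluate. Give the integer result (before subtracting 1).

134404972

G_0 = 14. HB_2(14) = 2^(2 + 1) + 2^2 + 2. Bump = 111. G_1 = 110.
G_1 = 110. HB_3(110) = 3^(3 + 1) + 3^3 + 2. Bump = 1282. G_2 = 1281.
G_2 = 1281. HB_4(1281) = 4^(4 + 1) + 4^4 + 1. Bump = 18751. G_3 = 18750.
G_3 = 18750. HB_5(18750) = 5^(5 + 1) + 5^5. Bump = 326592. G_4 = 326591.
G_4 = 326591. HB_6(326591) = 6^(6 + 1) + 5·6^5 + 5·6^4 + 5·6^3 + 5·6^2 + 5·6 + 5. Bump = 5862841. G_5 = 5862840.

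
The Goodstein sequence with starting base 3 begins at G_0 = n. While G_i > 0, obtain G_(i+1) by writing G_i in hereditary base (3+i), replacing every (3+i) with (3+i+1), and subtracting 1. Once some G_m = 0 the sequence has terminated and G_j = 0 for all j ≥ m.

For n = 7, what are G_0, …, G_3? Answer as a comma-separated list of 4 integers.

step 0: 7 = 2·3 + 1; sub 4 for 3: 2·4 + 1; = 9; G_1 = 9−1 = 8
step 1: 8 = 2·4; sub 5 for 4: 2·5; = 10; G_2 = 10−1 = 9
step 2: 9 = 5 + 4; sub 6 for 5: 6 + 4; = 10; G_3 = 10−1 = 9

7, 8, 9, 9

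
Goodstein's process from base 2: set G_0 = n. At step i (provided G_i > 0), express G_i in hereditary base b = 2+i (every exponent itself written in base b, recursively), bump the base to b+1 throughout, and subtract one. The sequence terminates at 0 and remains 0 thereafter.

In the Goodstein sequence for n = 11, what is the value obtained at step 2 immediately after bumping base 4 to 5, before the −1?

15628

11 —HB2→ 2^(2 + 1) + 2 + 1 —bump→ 3^(3 + 1) + 3 + 1 = 85 —(−1)→ 84
84 —HB3→ 3^(3 + 1) + 3 —bump→ 4^(4 + 1) + 4 = 1028 —(−1)→ 1027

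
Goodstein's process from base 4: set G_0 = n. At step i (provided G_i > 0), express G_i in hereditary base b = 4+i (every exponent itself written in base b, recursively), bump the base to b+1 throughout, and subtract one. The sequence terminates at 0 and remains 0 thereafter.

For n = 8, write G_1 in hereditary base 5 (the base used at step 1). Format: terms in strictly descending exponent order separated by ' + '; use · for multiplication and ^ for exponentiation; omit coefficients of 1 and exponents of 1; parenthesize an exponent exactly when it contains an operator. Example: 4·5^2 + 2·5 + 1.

5 + 4

base 4: 8 = 2·4; at 5: 2·5 = 10; next = 9
base 5: 9 = 5 + 4; at 6: 6 + 4 = 10; next = 9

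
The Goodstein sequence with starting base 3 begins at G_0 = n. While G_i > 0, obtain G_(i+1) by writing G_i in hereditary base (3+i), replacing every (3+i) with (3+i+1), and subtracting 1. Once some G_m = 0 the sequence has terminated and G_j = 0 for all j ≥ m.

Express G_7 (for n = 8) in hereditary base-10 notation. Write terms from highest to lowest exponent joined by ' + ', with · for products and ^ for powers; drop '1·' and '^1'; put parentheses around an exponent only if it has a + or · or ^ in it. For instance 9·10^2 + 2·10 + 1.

G_0 = 8. HB_3(8) = 2·3 + 2. Bump = 10. G_1 = 9.
G_1 = 9. HB_4(9) = 2·4 + 1. Bump = 11. G_2 = 10.
G_2 = 10. HB_5(10) = 2·5. Bump = 12. G_3 = 11.
G_3 = 11. HB_6(11) = 6 + 5. Bump = 12. G_4 = 11.
G_4 = 11. HB_7(11) = 7 + 4. Bump = 12. G_5 = 11.
G_5 = 11. HB_8(11) = 8 + 3. Bump = 12. G_6 = 11.
G_6 = 11. HB_9(11) = 9 + 2. Bump = 12. G_7 = 11.

10 + 1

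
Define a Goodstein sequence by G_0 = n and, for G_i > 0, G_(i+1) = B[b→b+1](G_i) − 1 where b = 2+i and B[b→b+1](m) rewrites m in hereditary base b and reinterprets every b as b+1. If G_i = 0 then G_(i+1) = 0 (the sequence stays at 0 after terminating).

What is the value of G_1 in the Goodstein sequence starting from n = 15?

(0) 15|_2 = 2^(2 + 1) + 2^2 + 2 + 1 ↦ 3^(3 + 1) + 3^3 + 3 + 1|_3 = 112 ⇒ 111
(1) 111|_3 = 3^(3 + 1) + 3^3 + 3 ↦ 4^(4 + 1) + 4^4 + 4|_4 = 1284 ⇒ 1283

111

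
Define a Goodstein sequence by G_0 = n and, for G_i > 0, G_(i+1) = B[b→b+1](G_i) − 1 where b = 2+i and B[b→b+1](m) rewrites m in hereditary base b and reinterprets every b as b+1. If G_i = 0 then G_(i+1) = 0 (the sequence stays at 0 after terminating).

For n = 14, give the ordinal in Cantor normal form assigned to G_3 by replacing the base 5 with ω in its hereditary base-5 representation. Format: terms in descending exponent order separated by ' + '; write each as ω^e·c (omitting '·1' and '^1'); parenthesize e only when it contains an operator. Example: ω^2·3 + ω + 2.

i=0: 14 = 2^(2 + 1) + 2^2 + 2 (b=2); 2→3: 3^(3 + 1) + 3^3 + 3 = 111; 111−1 = 110
i=1: 110 = 3^(3 + 1) + 3^3 + 2 (b=3); 3→4: 4^(4 + 1) + 4^4 + 2 = 1282; 1282−1 = 1281
i=2: 1281 = 4^(4 + 1) + 4^4 + 1 (b=4); 4→5: 5^(5 + 1) + 5^5 + 1 = 18751; 18751−1 = 18750
i=3: 18750 = 5^(5 + 1) + 5^5 (b=5); 5→6: 6^(6 + 1) + 6^6 = 326592; 326592−1 = 326591

ω^(ω + 1) + ω^ω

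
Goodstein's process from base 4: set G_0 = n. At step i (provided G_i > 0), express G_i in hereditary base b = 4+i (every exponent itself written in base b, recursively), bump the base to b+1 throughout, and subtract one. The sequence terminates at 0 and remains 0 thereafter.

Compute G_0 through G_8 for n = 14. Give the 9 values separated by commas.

14, 16, 18, 20, 21, 22, 23, 24, 25

(0) 14|_4 = 3·4 + 2 ↦ 3·5 + 2|_5 = 17 ⇒ 16
(1) 16|_5 = 3·5 + 1 ↦ 3·6 + 1|_6 = 19 ⇒ 18
(2) 18|_6 = 3·6 ↦ 3·7|_7 = 21 ⇒ 20
(3) 20|_7 = 2·7 + 6 ↦ 2·8 + 6|_8 = 22 ⇒ 21
(4) 21|_8 = 2·8 + 5 ↦ 2·9 + 5|_9 = 23 ⇒ 22
(5) 22|_9 = 2·9 + 4 ↦ 2·10 + 4|_10 = 24 ⇒ 23
(6) 23|_10 = 2·10 + 3 ↦ 2·11 + 3|_11 = 25 ⇒ 24
(7) 24|_11 = 2·11 + 2 ↦ 2·12 + 2|_12 = 26 ⇒ 25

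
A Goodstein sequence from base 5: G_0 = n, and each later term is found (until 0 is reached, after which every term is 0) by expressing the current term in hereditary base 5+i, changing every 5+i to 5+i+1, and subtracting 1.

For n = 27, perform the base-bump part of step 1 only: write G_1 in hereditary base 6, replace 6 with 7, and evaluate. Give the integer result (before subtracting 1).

[0] 27 ≡ 5^2 + 2 (base 5). Lift 6: 38. −1: 37.
[1] 37 ≡ 6^2 + 1 (base 6). Lift 7: 50. −1: 49.

50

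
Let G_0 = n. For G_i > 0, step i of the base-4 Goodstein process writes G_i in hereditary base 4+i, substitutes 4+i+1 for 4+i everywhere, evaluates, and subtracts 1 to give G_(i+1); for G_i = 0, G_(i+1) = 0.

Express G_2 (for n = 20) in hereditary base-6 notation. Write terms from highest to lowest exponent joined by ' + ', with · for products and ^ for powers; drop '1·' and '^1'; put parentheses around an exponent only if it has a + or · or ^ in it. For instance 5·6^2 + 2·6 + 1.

6^2 + 3

step 0: 20 = 4^2 + 4; sub 5 for 4: 5^2 + 5; = 30; G_1 = 30−1 = 29
step 1: 29 = 5^2 + 4; sub 6 for 5: 6^2 + 4; = 40; G_2 = 40−1 = 39
step 2: 39 = 6^2 + 3; sub 7 for 6: 7^2 + 3; = 52; G_3 = 52−1 = 51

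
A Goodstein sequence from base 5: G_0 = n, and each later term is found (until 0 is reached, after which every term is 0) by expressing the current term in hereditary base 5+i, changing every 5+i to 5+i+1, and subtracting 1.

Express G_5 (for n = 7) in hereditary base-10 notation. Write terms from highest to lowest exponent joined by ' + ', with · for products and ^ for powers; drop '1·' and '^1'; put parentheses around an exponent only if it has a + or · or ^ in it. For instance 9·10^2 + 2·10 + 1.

5

G_0 = 7. HB_5(7) = 5 + 2. Bump = 8. G_1 = 7.
G_1 = 7. HB_6(7) = 6 + 1. Bump = 8. G_2 = 7.
G_2 = 7. HB_7(7) = 7. Bump = 8. G_3 = 7.
G_3 = 7. HB_8(7) = 7. Bump = 7. G_4 = 6.
G_4 = 6. HB_9(6) = 6. Bump = 6. G_5 = 5.
G_5 = 5. HB_10(5) = 5. Bump = 5. G_6 = 4.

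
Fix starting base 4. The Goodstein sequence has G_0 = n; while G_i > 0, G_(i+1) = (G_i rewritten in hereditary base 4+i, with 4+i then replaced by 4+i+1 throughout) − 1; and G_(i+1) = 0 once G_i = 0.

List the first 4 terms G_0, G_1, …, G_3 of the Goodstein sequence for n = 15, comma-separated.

15, 17, 19, 21

G_0=15  [base 4] 3·4 + 3  →[4↦5]→  3·5 + 3 = 18  −1 ⇒ G_1=17
G_1=17  [base 5] 3·5 + 2  →[5↦6]→  3·6 + 2 = 20  −1 ⇒ G_2=19
G_2=19  [base 6] 3·6 + 1  →[6↦7]→  3·7 + 1 = 22  −1 ⇒ G_3=21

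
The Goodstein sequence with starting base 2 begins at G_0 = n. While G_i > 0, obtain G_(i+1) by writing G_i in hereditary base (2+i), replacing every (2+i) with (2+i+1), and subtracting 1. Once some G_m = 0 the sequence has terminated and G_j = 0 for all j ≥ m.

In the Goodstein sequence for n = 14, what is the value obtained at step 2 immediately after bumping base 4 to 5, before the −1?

18751

G_0 = 14. HB_2(14) = 2^(2 + 1) + 2^2 + 2. Bump = 111. G_1 = 110.
G_1 = 110. HB_3(110) = 3^(3 + 1) + 3^3 + 2. Bump = 1282. G_2 = 1281.
G_2 = 1281. HB_4(1281) = 4^(4 + 1) + 4^4 + 1. Bump = 18751. G_3 = 18750.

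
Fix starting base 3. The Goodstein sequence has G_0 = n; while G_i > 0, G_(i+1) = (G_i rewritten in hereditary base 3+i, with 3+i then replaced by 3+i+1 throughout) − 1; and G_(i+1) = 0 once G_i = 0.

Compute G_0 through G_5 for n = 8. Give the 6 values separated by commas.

step 0: 8 = 2·3 + 2; sub 4 for 3: 2·4 + 2; = 10; G_1 = 10−1 = 9
step 1: 9 = 2·4 + 1; sub 5 for 4: 2·5 + 1; = 11; G_2 = 11−1 = 10
step 2: 10 = 2·5; sub 6 for 5: 2·6; = 12; G_3 = 12−1 = 11
step 3: 11 = 6 + 5; sub 7 for 6: 7 + 5; = 12; G_4 = 12−1 = 11
step 4: 11 = 7 + 4; sub 8 for 7: 8 + 4; = 12; G_5 = 12−1 = 11

8, 9, 10, 11, 11, 11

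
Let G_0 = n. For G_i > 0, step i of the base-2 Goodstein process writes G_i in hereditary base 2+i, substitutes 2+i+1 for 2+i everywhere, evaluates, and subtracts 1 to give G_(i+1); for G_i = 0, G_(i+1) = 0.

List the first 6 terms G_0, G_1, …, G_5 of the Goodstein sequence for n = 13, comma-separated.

13, 108, 1279, 16092, 280711, 5765998

[0] 13 ≡ 2^(2 + 1) + 2^2 + 1 (base 2). Lift 3: 109. −1: 108.
[1] 108 ≡ 3^(3 + 1) + 3^3 (base 3). Lift 4: 1280. −1: 1279.
[2] 1279 ≡ 4^(4 + 1) + 3·4^3 + 3·4^2 + 3·4 + 3 (base 4). Lift 5: 16093. −1: 16092.
[3] 16092 ≡ 5^(5 + 1) + 3·5^3 + 3·5^2 + 3·5 + 2 (base 5). Lift 6: 280712. −1: 280711.
[4] 280711 ≡ 6^(6 + 1) + 3·6^3 + 3·6^2 + 3·6 + 1 (base 6). Lift 7: 5765999. −1: 5765998.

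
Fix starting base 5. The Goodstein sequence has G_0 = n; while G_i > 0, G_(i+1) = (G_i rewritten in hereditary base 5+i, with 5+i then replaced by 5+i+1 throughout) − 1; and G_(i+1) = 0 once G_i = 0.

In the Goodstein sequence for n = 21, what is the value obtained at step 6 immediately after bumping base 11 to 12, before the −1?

38

21 —HB5→ 4·5 + 1 —bump→ 4·6 + 1 = 25 —(−1)→ 24
24 —HB6→ 4·6 —bump→ 4·7 = 28 —(−1)→ 27
27 —HB7→ 3·7 + 6 —bump→ 3·8 + 6 = 30 —(−1)→ 29
29 —HB8→ 3·8 + 5 —bump→ 3·9 + 5 = 32 —(−1)→ 31
31 —HB9→ 3·9 + 4 —bump→ 3·10 + 4 = 34 —(−1)→ 33
33 —HB10→ 3·10 + 3 —bump→ 3·11 + 3 = 36 —(−1)→ 35
35 —HB11→ 3·11 + 2 —bump→ 3·12 + 2 = 38 —(−1)→ 37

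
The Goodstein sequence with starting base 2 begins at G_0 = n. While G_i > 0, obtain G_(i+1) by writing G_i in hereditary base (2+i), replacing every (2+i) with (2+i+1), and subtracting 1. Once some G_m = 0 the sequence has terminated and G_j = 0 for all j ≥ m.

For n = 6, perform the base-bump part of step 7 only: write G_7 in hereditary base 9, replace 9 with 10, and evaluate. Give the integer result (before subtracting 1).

base 2: 6 = 2^2 + 2; at 3: 3^3 + 3 = 30; next = 29
base 3: 29 = 3^3 + 2; at 4: 4^4 + 2 = 258; next = 257
base 4: 257 = 4^4 + 1; at 5: 5^5 + 1 = 3126; next = 3125
base 5: 3125 = 5^5; at 6: 6^6 = 46656; next = 46655
base 6: 46655 = 5·6^5 + 5·6^4 + 5·6^3 + 5·6^2 + 5·6 + 5; at 7: 5·7^5 + 5·7^4 + 5·7^3 + 5·7^2 + 5·7 + 5 = 98040; next = 98039
base 7: 98039 = 5·7^5 + 5·7^4 + 5·7^3 + 5·7^2 + 5·7 + 4; at 8: 5·8^5 + 5·8^4 + 5·8^3 + 5·8^2 + 5·8 + 4 = 187244; next = 187243
base 8: 187243 = 5·8^5 + 5·8^4 + 5·8^3 + 5·8^2 + 5·8 + 3; at 9: 5·9^5 + 5·9^4 + 5·9^3 + 5·9^2 + 5·9 + 3 = 332148; next = 332147
base 9: 332147 = 5·9^5 + 5·9^4 + 5·9^3 + 5·9^2 + 5·9 + 2; at 10: 5·10^5 + 5·10^4 + 5·10^3 + 5·10^2 + 5·10 + 2 = 555552; next = 555551

555552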